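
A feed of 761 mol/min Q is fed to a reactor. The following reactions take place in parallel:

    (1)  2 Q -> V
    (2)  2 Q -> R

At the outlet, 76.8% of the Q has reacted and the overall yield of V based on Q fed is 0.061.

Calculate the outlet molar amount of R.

Yield of V: 1ξ₁ / 761 = 0.061 → ξ₁ = 46.42 mol/min.
Conversion of Q: 2ξ₁ + 2ξ₂ = 0.768 × 761 = 584.4 → ξ₂ = 245.8 mol/min.
Outlet amounts (n = n₀ + Σ ν·ξ):
  Q: 761 − 2(46.42) − 2(245.8) = 176.6
  V: 0 + 1(46.42) = 46.42
  R: 0 + 1(245.8) = 245.8

246 mol/min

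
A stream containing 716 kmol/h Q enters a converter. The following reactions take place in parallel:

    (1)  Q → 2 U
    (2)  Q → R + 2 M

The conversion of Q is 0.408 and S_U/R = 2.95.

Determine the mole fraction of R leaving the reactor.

0.105

Conversion of Q: Q consumed = 0.408 × 716 = 292.1 kmol/h = 1ξ₁ + 1ξ₂.
Selectivity: 2ξ₁ / (1ξ₂) = 2.95 → ξ₁ = 1.475 ξ₂.
Substitute: (1·1.475 + 1) ξ₂ = 292.1 → ξ₂ = 118 kmol/h, ξ₁ = 174.1 kmol/h.
Outlet amounts (n = n₀ + Σ ν·ξ):
  Q: 716 − 1(174.1) − 1(118) = 423.9
  U: 0 + 2(174.1) = 348.2
  R: 0 + 1(118) = 118
  M: 0 + 2(118) = 236.1
Total out = 1126 kmol/h; y_R = 118 / 1126 = 0.1048.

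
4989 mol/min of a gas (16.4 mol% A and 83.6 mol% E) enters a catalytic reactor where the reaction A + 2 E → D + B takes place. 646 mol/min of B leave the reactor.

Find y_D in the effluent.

0.149

For B: n = n₀ + 1ξ → 646 = 0 + 1ξ, giving ξ = 646 mol/min.
Outlet amounts (n = n₀ + ν ξ):
  A: 818.2 − 1(646) = 172.2
  E: 4171 − 2(646) = 2879
  D: 0 + 1(646) = 646
  B: 0 + 1(646) = 646
Total out = 4343 mol/min; y_D = 646 / 4343 = 0.1487.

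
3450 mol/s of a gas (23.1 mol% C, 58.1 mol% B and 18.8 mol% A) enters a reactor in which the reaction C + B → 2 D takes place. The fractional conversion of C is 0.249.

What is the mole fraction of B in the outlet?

0.523

C reacted = 0.249 × 797 = 198.4 mol/s; ν_C = −1, so ξ = 198.4/1 = 198.4 mol/s.
Outlet amounts (n = n₀ + ν ξ):
  C: 797 − 1(198.4) = 598.5
  B: 2004 − 1(198.4) = 1806
  D: 0 + 2(198.4) = 396.9
  A: 648.6 (inert)
Total out = 3450 mol/s; y_B = 1806 / 3450 = 0.5235.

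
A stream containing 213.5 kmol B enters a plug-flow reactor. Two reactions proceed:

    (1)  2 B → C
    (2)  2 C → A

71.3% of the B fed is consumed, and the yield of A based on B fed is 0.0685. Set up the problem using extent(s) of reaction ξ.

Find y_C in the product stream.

Conversion of B: B consumed = 2ξ₁ = 0.713 × 213.5 → ξ₁ = 76.11 kmol.
Yield of A: 1ξ₂ / 213.5 = 0.0685 → ξ₂ = 14.62 kmol.
Outlet amounts (n = n₀ + Σ ν·ξ):
  B: 213.5 − 2(76.11) = 61.27
  C: 0 + 1(76.11) − 2(14.62) = 46.86
  A: 0 + 1(14.62) = 14.62
Total out = 122.8 kmol; y_C = 46.86 / 122.8 = 0.3817.

0.382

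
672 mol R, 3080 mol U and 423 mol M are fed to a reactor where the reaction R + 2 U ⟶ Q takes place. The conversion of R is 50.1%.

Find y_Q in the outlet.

R reacted = 0.501 × 672 = 336.7 mol; ν_R = −1, so ξ = 336.7/1 = 336.7 mol.
Outlet amounts (n = n₀ + ν ξ):
  R: 672 − 1(336.7) = 335.3
  U: 3080 − 2(336.7) = 2407
  Q: 0 + 1(336.7) = 336.7
  M: 423 (inert)
Total out = 3502 mol; y_Q = 336.7 / 3502 = 0.09615.

0.0961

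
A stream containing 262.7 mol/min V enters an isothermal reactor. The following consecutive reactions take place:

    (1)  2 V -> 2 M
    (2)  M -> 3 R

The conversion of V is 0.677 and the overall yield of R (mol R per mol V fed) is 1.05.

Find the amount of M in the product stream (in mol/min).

Conversion of V: V consumed = 2ξ₁ = 0.677 × 262.7 → ξ₁ = 88.92 mol/min.
Yield of R: 3ξ₂ / 262.7 = 1.05 → ξ₂ = 91.94 mol/min.
Outlet amounts (n = n₀ + Σ ν·ξ):
  V: 262.7 − 2(88.92) = 84.85
  M: 0 + 2(88.92) − 1(91.94) = 85.9
  R: 0 + 3(91.94) = 275.8

85.9 mol/min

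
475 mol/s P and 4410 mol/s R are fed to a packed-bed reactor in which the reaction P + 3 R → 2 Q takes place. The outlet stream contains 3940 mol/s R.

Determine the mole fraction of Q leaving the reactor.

0.0685

For R: n = n₀ − 3ξ → 3940 = 4410 − 3ξ, giving ξ = 156.7 mol/s.
Outlet amounts (n = n₀ + ν ξ):
  P: 475 − 1(156.7) = 318.3
  R: 4410 − 3(156.7) = 3940
  Q: 0 + 2(156.7) = 313.3
Total out = 4572 mol/s; y_Q = 313.3 / 4572 = 0.06854.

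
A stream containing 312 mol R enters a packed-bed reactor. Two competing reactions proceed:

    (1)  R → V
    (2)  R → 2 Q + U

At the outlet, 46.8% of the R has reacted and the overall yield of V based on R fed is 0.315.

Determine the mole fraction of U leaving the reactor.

0.117

Yield of V: 1ξ₁ / 312 = 0.315 → ξ₁ = 98.28 mol.
Conversion of R: 1ξ₁ + 1ξ₂ = 0.468 × 312 = 146 → ξ₂ = 47.74 mol.
Outlet amounts (n = n₀ + Σ ν·ξ):
  R: 312 − 1(98.28) − 1(47.74) = 166
  V: 0 + 1(98.28) = 98.28
  Q: 0 + 2(47.74) = 95.47
  U: 0 + 1(47.74) = 47.74
Total out = 407.5 mol; y_U = 47.74 / 407.5 = 0.1172.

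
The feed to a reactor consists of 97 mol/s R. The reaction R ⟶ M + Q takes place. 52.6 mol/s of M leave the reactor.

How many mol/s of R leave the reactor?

44.4 mol/s

For M: n = n₀ + 1ξ → 52.6 = 0 + 1ξ, giving ξ = 52.6 mol/s.
Outlet amounts (n = n₀ + ν ξ):
  R: 97 − 1(52.6) = 44.4
  M: 0 + 1(52.6) = 52.6
  Q: 0 + 1(52.6) = 52.6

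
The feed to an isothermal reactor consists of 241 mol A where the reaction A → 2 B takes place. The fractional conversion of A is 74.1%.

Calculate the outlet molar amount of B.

357 mol

A reacted = 0.741 × 241 = 178.6 mol; ν_A = −1, so ξ = 178.6/1 = 178.6 mol.
Outlet amounts (n = n₀ + ν ξ):
  A: 241 − 1(178.6) = 62.42
  B: 0 + 2(178.6) = 357.2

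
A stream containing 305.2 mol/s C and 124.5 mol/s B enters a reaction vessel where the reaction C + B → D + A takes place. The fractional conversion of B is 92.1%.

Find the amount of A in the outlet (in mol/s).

115 mol/s

B reacted = 0.921 × 124.5 = 114.7 mol/s; ν_B = −1, so ξ = 114.7/1 = 114.7 mol/s.
Outlet amounts (n = n₀ + ν ξ):
  C: 305.2 − 1(114.7) = 190.5
  B: 124.5 − 1(114.7) = 9.835
  D: 0 + 1(114.7) = 114.7
  A: 0 + 1(114.7) = 114.7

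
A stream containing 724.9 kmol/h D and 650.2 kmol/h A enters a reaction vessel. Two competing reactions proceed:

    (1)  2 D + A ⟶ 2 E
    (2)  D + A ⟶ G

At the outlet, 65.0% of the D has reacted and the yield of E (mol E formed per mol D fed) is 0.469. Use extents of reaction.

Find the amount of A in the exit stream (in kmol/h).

Yield of E: 2ξ₁ / 724.9 = 0.469 → ξ₁ = 170 kmol/h.
Conversion of D: 2ξ₁ + 1ξ₂ = 0.65 × 724.9 = 471.2 → ξ₂ = 131.2 kmol/h.
Outlet amounts (n = n₀ + Σ ν·ξ):
  D: 724.9 − 2(170) − 1(131.2) = 253.7
  A: 650.2 − 1(170) − 1(131.2) = 349
  E: 0 + 2(170) = 340
  G: 0 + 1(131.2) = 131.2

349 kmol/h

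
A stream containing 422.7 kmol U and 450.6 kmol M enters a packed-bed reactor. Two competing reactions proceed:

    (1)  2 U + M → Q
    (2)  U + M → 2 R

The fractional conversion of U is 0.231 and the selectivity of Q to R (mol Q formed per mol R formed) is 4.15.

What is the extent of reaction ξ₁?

Conversion of U: U consumed = 0.231 × 422.7 = 97.64 kmol = 2ξ₁ + 1ξ₂.
Selectivity: 1ξ₁ / (2ξ₂) = 4.15 → ξ₁ = 8.3 ξ₂.
Substitute: (2·8.3 + 1) ξ₂ = 97.64 → ξ₂ = 5.548 kmol, ξ₁ = 46.05 kmol.
Outlet amounts (n = n₀ + Σ ν·ξ):
  U: 422.7 − 2(46.05) − 1(5.548) = 325.1
  M: 450.6 − 1(46.05) − 1(5.548) = 399
  Q: 0 + 1(46.05) = 46.05
  R: 0 + 2(5.548) = 11.1

ξ₁ = 46 kmol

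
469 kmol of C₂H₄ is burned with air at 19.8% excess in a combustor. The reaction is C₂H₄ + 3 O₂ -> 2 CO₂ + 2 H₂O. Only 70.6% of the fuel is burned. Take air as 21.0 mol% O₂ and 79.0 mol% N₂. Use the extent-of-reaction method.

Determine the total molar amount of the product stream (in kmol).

8500 kmol

Stoichiometric O₂ = 3 × 469 = 1407 kmol; O₂ fed = 1407 × 1.198 = 1686 kmol.
N₂ fed = 1686 × 79/21 = 6341 kmol.
Fuel reacted = 0.706 × 469 → ξ = 331.1 kmol.
Outlet (n = n₀ + ν ξ):
  C₂H₄: 469 − 1(331.1) = 137.9
  O₂: 1686 − 3(331.1) = 692.2
  N₂: 6341 (inert)
  CO₂: 0 + 2(331.1) = 662.2
  H₂O: 0 + 2(331.1) = 662.2
Total out = 137.9 + 692.2 + 6341 + 662.2 + 662.2 = 8496 kmol.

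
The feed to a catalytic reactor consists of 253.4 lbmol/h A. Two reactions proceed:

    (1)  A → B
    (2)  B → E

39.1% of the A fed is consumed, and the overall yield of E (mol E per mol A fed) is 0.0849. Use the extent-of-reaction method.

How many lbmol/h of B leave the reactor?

77.6 lbmol/h

Conversion of A: A consumed = 1ξ₁ = 0.391 × 253.4 → ξ₁ = 99.08 lbmol/h.
Yield of E: 1ξ₂ / 253.4 = 0.0849 → ξ₂ = 21.51 lbmol/h.
Outlet amounts (n = n₀ + Σ ν·ξ):
  A: 253.4 − 1(99.08) = 154.3
  B: 0 + 1(99.08) − 1(21.51) = 77.57
  E: 0 + 1(21.51) = 21.51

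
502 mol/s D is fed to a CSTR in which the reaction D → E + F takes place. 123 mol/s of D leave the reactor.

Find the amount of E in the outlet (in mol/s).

379 mol/s

For D: n = n₀ − 1ξ → 123 = 502 − 1ξ, giving ξ = 379 mol/s.
Outlet amounts (n = n₀ + ν ξ):
  D: 502 − 1(379) = 123
  E: 0 + 1(379) = 379
  F: 0 + 1(379) = 379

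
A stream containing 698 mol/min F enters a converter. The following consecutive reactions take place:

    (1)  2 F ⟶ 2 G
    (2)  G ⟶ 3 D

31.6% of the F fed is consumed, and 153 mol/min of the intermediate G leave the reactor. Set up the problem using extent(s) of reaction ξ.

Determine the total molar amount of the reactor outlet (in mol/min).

833 mol/min

Conversion of F: F consumed = 2ξ₁ = 0.316 × 698 → ξ₁ = 110.3 mol/min.
G balance: n_G = 0 + 2ξ₁ − 1ξ₂ = 153 → ξ₂ = (2·110.3 − 153)/1 = 67.57 mol/min.
Outlet amounts (n = n₀ + Σ ν·ξ):
  F: 698 − 2(110.3) = 477.4
  G: 0 + 2(110.3) − 1(67.57) = 153
  D: 0 + 3(67.57) = 202.7
Total out = 477.4 + 153 + 202.7 = 833.1 mol/min.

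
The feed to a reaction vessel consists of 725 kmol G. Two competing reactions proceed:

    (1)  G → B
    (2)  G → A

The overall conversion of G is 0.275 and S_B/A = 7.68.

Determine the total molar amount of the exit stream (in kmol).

725 kmol

Conversion of G: G consumed = 0.275 × 725 = 199.4 kmol = 1ξ₁ + 1ξ₂.
Selectivity: 1ξ₁ / (1ξ₂) = 7.68 → ξ₁ = 7.68 ξ₂.
Substitute: (1·7.68 + 1) ξ₂ = 199.4 → ξ₂ = 22.97 kmol, ξ₁ = 176.4 kmol.
Outlet amounts (n = n₀ + Σ ν·ξ):
  G: 725 − 1(176.4) − 1(22.97) = 525.6
  B: 0 + 1(176.4) = 176.4
  A: 0 + 1(22.97) = 22.97
Total out = 525.6 + 176.4 + 22.97 = 725 kmol.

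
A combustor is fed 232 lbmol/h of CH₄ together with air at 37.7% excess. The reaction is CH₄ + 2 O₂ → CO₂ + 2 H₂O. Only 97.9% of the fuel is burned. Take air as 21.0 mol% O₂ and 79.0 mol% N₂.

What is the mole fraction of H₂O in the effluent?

0.139

Stoichiometric O₂ = 2 × 232 = 464 lbmol/h; O₂ fed = 464 × 1.377 = 638.9 lbmol/h.
N₂ fed = 638.9 × 79/21 = 2404 lbmol/h.
Fuel reacted = 0.979 × 232 → ξ = 227.1 lbmol/h.
Outlet (n = n₀ + ν ξ):
  CH₄: 232 − 1(227.1) = 4.872
  O₂: 638.9 − 2(227.1) = 184.7
  N₂: 2404 (inert)
  CO₂: 0 + 1(227.1) = 227.1
  H₂O: 0 + 2(227.1) = 454.3
Total out = 3275 lbmol/h; y_H₂O = 454.3 / 3275 = 0.1387.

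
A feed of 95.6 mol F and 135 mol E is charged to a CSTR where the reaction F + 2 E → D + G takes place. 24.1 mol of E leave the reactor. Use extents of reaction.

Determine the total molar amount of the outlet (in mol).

175 mol

For E: n = n₀ − 2ξ → 24.1 = 135 − 2ξ, giving ξ = 55.45 mol.
Outlet amounts (n = n₀ + ν ξ):
  F: 95.6 − 1(55.45) = 40.15
  E: 135 − 2(55.45) = 24.1
  D: 0 + 1(55.45) = 55.45
  G: 0 + 1(55.45) = 55.45
Total out = 40.15 + 24.1 + 55.45 + 55.45 = 175.1 mol.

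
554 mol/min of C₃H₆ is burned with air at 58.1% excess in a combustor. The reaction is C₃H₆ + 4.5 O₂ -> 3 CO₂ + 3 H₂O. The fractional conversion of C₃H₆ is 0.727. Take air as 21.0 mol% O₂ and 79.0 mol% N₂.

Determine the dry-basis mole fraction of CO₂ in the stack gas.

Stoichiometric O₂ = 4.5 × 554 = 2493 mol/min; O₂ fed = 2493 × 1.581 = 3941 mol/min.
N₂ fed = 3941 × 79/21 = 14830 mol/min.
Fuel reacted = 0.727 × 554 → ξ = 402.8 mol/min.
Outlet (n = n₀ + ν ξ):
  C₃H₆: 554 − 1(402.8) = 151.2
  O₂: 3941 − 4.5(402.8) = 2129
  N₂: 14830 (inert)
  CO₂: 0 + 3(402.8) = 1208
  H₂O: 0 + 3(402.8) = 1208
Dry total = 18320 mol/min; y_CO₂ (dry) = 1208 / 18320 = 0.06597.

0.066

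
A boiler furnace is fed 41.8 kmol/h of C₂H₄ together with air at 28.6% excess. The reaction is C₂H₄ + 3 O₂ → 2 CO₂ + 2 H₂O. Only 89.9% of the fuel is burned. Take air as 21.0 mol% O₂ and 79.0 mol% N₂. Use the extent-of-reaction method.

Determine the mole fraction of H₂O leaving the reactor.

Stoichiometric O₂ = 3 × 41.8 = 125.4 kmol/h; O₂ fed = 125.4 × 1.286 = 161.3 kmol/h.
N₂ fed = 161.3 × 79/21 = 606.7 kmol/h.
Fuel reacted = 0.899 × 41.8 → ξ = 37.58 kmol/h.
Outlet (n = n₀ + ν ξ):
  C₂H₄: 41.8 − 1(37.58) = 4.222
  O₂: 161.3 − 3(37.58) = 48.53
  N₂: 606.7 (inert)
  CO₂: 0 + 2(37.58) = 75.16
  H₂O: 0 + 2(37.58) = 75.16
Total out = 809.7 kmol/h; y_H₂O = 75.16 / 809.7 = 0.09282.

0.0928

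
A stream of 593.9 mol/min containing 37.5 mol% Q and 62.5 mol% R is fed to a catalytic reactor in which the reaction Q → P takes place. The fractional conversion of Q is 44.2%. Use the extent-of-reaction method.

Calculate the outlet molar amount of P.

98.4 mol/min

Q reacted = 0.442 × 222.7 = 98.44 mol/min; ν_Q = −1, so ξ = 98.44/1 = 98.44 mol/min.
Outlet amounts (n = n₀ + ν ξ):
  Q: 222.7 − 1(98.44) = 124.3
  P: 0 + 1(98.44) = 98.44
  R: 371.2 (inert)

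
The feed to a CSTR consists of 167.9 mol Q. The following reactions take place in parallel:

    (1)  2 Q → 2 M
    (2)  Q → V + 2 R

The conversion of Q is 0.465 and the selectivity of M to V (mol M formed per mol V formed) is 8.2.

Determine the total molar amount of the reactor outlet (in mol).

Conversion of Q: Q consumed = 0.465 × 167.9 = 78.07 mol = 2ξ₁ + 1ξ₂.
Selectivity: 2ξ₁ / (1ξ₂) = 8.2 → ξ₁ = 4.1 ξ₂.
Substitute: (2·4.1 + 1) ξ₂ = 78.07 → ξ₂ = 8.486 mol, ξ₁ = 34.79 mol.
Outlet amounts (n = n₀ + Σ ν·ξ):
  Q: 167.9 − 2(34.79) − 1(8.486) = 89.83
  M: 0 + 2(34.79) = 69.59
  V: 0 + 1(8.486) = 8.486
  R: 0 + 2(8.486) = 16.97
Total out = 89.83 + 69.59 + 8.486 + 16.97 = 184.9 mol.

185 mol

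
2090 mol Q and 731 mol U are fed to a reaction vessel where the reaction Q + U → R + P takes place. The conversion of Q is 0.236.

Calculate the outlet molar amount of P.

Q reacted = 0.236 × 2090 = 493.2 mol; ν_Q = −1, so ξ = 493.2/1 = 493.2 mol.
Outlet amounts (n = n₀ + ν ξ):
  Q: 2090 − 1(493.2) = 1597
  U: 731 − 1(493.2) = 237.8
  R: 0 + 1(493.2) = 493.2
  P: 0 + 1(493.2) = 493.2

493 mol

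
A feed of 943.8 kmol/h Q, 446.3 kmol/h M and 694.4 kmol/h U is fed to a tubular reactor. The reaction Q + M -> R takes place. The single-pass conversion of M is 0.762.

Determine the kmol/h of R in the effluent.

M reacted = 0.762 × 446.3 = 340.1 kmol/h; ν_M = −1, so ξ = 340.1/1 = 340.1 kmol/h.
Outlet amounts (n = n₀ + ν ξ):
  Q: 943.8 − 1(340.1) = 603.7
  M: 446.3 − 1(340.1) = 106.2
  R: 0 + 1(340.1) = 340.1
  U: 694.4 (inert)

340 kmol/h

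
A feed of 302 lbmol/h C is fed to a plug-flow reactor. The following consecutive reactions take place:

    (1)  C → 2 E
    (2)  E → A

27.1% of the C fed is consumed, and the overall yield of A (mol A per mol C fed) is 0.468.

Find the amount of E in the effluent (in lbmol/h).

22.3 lbmol/h

Conversion of C: C consumed = 1ξ₁ = 0.271 × 302 → ξ₁ = 81.84 lbmol/h.
Yield of A: 1ξ₂ / 302 = 0.468 → ξ₂ = 141.3 lbmol/h.
Outlet amounts (n = n₀ + Σ ν·ξ):
  C: 302 − 1(81.84) = 220.2
  E: 0 + 2(81.84) − 1(141.3) = 22.35
  A: 0 + 1(141.3) = 141.3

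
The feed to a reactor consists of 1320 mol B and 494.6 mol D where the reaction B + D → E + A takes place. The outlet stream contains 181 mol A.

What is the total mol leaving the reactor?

For A: n = n₀ + 1ξ → 181 = 0 + 1ξ, giving ξ = 181 mol.
Outlet amounts (n = n₀ + ν ξ):
  B: 1320 − 1(181) = 1139
  D: 494.6 − 1(181) = 313.6
  E: 0 + 1(181) = 181
  A: 0 + 1(181) = 181
Total out = 1139 + 313.6 + 181 + 181 = 1815 mol.

1810 mol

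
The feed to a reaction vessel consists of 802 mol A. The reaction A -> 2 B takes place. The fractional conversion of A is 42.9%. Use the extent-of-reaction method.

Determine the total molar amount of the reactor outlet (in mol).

A reacted = 0.429 × 802 = 344.1 mol; ν_A = −1, so ξ = 344.1/1 = 344.1 mol.
Outlet amounts (n = n₀ + ν ξ):
  A: 802 − 1(344.1) = 457.9
  B: 0 + 2(344.1) = 688.1
Total out = 457.9 + 688.1 = 1146 mol.

1150 mol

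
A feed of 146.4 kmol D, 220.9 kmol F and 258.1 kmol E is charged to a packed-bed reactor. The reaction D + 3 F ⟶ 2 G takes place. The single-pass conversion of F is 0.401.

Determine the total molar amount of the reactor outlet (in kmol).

F reacted = 0.401 × 220.9 = 88.58 kmol; ν_F = −3, so ξ = 88.58/3 = 29.53 kmol.
Outlet amounts (n = n₀ + ν ξ):
  D: 146.4 − 1(29.53) = 116.9
  F: 220.9 − 3(29.53) = 132.3
  G: 0 + 2(29.53) = 59.05
  E: 258.1 (inert)
Total out = 116.9 + 132.3 + 59.05 + 258.1 = 566.3 kmol.

566 kmol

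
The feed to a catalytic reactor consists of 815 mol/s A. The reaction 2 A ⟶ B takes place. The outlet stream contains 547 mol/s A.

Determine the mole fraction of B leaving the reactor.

For A: n = n₀ − 2ξ → 547 = 815 − 2ξ, giving ξ = 134 mol/s.
Outlet amounts (n = n₀ + ν ξ):
  A: 815 − 2(134) = 547
  B: 0 + 1(134) = 134
Total out = 681 mol/s; y_B = 134 / 681 = 0.1968.

0.197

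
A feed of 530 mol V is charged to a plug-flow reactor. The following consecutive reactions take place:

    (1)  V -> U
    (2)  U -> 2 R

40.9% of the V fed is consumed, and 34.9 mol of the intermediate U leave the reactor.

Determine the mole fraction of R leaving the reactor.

0.511

Conversion of V: V consumed = 1ξ₁ = 0.409 × 530 → ξ₁ = 216.8 mol.
U balance: n_U = 0 + 1ξ₁ − 1ξ₂ = 34.9 → ξ₂ = (1·216.8 − 34.9)/1 = 181.9 mol.
Outlet amounts (n = n₀ + Σ ν·ξ):
  V: 530 − 1(216.8) = 313.2
  U: 0 + 1(216.8) − 1(181.9) = 34.9
  R: 0 + 2(181.9) = 363.7
Total out = 711.9 mol; y_R = 363.7 / 711.9 = 0.511.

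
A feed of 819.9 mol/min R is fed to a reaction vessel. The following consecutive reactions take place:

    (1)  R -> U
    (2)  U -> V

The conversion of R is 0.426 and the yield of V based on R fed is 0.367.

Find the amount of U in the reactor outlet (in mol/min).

48.4 mol/min

Conversion of R: R consumed = 1ξ₁ = 0.426 × 819.9 → ξ₁ = 349.3 mol/min.
Yield of V: 1ξ₂ / 819.9 = 0.367 → ξ₂ = 300.9 mol/min.
Outlet amounts (n = n₀ + Σ ν·ξ):
  R: 819.9 − 1(349.3) = 470.6
  U: 0 + 1(349.3) − 1(300.9) = 48.37
  V: 0 + 1(300.9) = 300.9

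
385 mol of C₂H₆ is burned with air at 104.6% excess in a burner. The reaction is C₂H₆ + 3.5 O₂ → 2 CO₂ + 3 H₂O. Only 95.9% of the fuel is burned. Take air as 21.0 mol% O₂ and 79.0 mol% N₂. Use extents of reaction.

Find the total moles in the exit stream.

Stoichiometric O₂ = 3.5 × 385 = 1348 mol; O₂ fed = 1348 × 2.046 = 2757 mol.
N₂ fed = 2757 × 79/21 = 10370 mol.
Fuel reacted = 0.959 × 385 → ξ = 369.2 mol.
Outlet (n = n₀ + ν ξ):
  C₂H₆: 385 − 1(369.2) = 15.79
  O₂: 2757 − 3.5(369.2) = 1465
  N₂: 10370 (inert)
  CO₂: 0 + 2(369.2) = 738.4
  H₂O: 0 + 3(369.2) = 1108
Total out = 15.79 + 1465 + 10370 + 738.4 + 1108 = 13700 mol.

13700 mol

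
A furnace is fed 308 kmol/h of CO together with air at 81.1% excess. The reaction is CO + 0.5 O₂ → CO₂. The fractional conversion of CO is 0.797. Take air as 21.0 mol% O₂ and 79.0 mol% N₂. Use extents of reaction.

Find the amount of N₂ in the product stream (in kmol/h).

1050 kmol/h

Stoichiometric O₂ = 0.5 × 308 = 154 kmol/h; O₂ fed = 154 × 1.811 = 278.9 kmol/h.
N₂ fed = 278.9 × 79/21 = 1049 kmol/h.
Fuel reacted = 0.797 × 308 → ξ = 245.5 kmol/h.
Outlet (n = n₀ + ν ξ):
  CO: 308 − 1(245.5) = 62.52
  O₂: 278.9 − 0.5(245.5) = 156.2
  N₂: 1049 (inert)
  CO₂: 0 + 1(245.5) = 245.5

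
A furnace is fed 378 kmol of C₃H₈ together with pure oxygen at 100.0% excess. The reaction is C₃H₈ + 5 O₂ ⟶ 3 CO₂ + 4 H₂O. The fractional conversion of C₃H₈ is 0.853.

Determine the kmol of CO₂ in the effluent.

967 kmol

Stoichiometric O₂ = 5 × 378 = 1890 kmol; O₂ fed = 1890 × 2.000 = 3780 kmol.
Fuel reacted = 0.853 × 378 → ξ = 322.4 kmol.
Outlet (n = n₀ + ν ξ):
  C₃H₈: 378 − 1(322.4) = 55.57
  O₂: 3780 − 5(322.4) = 2168
  CO₂: 0 + 3(322.4) = 967.3
  H₂O: 0 + 4(322.4) = 1290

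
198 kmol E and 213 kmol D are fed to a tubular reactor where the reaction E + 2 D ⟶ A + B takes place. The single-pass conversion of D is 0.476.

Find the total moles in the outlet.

360 kmol

D reacted = 0.476 × 213 = 101.4 kmol; ν_D = −2, so ξ = 101.4/2 = 50.69 kmol.
Outlet amounts (n = n₀ + ν ξ):
  E: 198 − 1(50.69) = 147.3
  D: 213 − 2(50.69) = 111.6
  A: 0 + 1(50.69) = 50.69
  B: 0 + 1(50.69) = 50.69
Total out = 147.3 + 111.6 + 50.69 + 50.69 = 360.3 kmol.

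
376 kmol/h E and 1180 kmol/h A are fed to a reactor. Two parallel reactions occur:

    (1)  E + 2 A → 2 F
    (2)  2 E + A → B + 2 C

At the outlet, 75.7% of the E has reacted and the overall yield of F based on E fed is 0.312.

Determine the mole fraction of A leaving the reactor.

Yield of F: 2ξ₁ / 376 = 0.312 → ξ₁ = 58.66 kmol/h.
Conversion of E: 1ξ₁ + 2ξ₂ = 0.757 × 376 = 284.6 → ξ₂ = 113 kmol/h.
Outlet amounts (n = n₀ + Σ ν·ξ):
  E: 376 − 1(58.66) − 2(113) = 91.37
  A: 1180 − 2(58.66) − 1(113) = 949.7
  F: 0 + 2(58.66) = 117.3
  B: 0 + 1(113) = 113
  C: 0 + 2(113) = 226
Total out = 1497 kmol/h; y_A = 949.7 / 1497 = 0.6343.

0.634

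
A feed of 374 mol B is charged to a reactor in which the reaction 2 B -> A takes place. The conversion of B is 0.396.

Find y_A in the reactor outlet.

B reacted = 0.396 × 374 = 148.1 mol; ν_B = −2, so ξ = 148.1/2 = 74.05 mol.
Outlet amounts (n = n₀ + ν ξ):
  B: 374 − 2(74.05) = 225.9
  A: 0 + 1(74.05) = 74.05
Total out = 299.9 mol; y_A = 74.05 / 299.9 = 0.2469.

0.247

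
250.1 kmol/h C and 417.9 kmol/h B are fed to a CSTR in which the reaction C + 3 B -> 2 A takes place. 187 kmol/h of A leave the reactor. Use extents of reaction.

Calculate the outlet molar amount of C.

157 kmol/h

For A: n = n₀ + 2ξ → 187 = 0 + 2ξ, giving ξ = 93.5 kmol/h.
Outlet amounts (n = n₀ + ν ξ):
  C: 250.1 − 1(93.5) = 156.6
  B: 417.9 − 3(93.5) = 137.4
  A: 0 + 2(93.5) = 187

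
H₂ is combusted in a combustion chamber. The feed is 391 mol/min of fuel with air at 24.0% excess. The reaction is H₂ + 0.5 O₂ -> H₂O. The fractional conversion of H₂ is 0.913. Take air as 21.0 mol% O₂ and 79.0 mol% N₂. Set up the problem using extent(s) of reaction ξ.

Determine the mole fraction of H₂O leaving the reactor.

Stoichiometric O₂ = 0.5 × 391 = 195.5 mol/min; O₂ fed = 195.5 × 1.240 = 242.4 mol/min.
N₂ fed = 242.4 × 79/21 = 912 mol/min.
Fuel reacted = 0.913 × 391 → ξ = 357 mol/min.
Outlet (n = n₀ + ν ξ):
  H₂: 391 − 1(357) = 34.02
  O₂: 242.4 − 0.5(357) = 63.93
  N₂: 912 (inert)
  H₂O: 0 + 1(357) = 357
Total out = 1367 mol/min; y_H₂O = 357 / 1367 = 0.2612.

0.261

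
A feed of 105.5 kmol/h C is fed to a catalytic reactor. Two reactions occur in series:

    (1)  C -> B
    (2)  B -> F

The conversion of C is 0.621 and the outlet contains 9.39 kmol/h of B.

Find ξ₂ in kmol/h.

ξ₂ = 56.1 kmol/h

Conversion of C: C consumed = 1ξ₁ = 0.621 × 105.5 → ξ₁ = 65.52 kmol/h.
B balance: n_B = 0 + 1ξ₁ − 1ξ₂ = 9.39 → ξ₂ = (1·65.52 − 9.39)/1 = 56.13 kmol/h.
Outlet amounts (n = n₀ + Σ ν·ξ):
  C: 105.5 − 1(65.52) = 39.98
  B: 0 + 1(65.52) − 1(56.13) = 9.39
  F: 0 + 1(56.13) = 56.13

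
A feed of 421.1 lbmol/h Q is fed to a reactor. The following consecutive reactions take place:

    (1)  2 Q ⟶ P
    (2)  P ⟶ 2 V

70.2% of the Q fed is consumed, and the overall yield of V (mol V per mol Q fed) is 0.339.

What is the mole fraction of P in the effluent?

Conversion of Q: Q consumed = 2ξ₁ = 0.702 × 421.1 → ξ₁ = 147.8 lbmol/h.
Yield of V: 2ξ₂ / 421.1 = 0.339 → ξ₂ = 71.38 lbmol/h.
Outlet amounts (n = n₀ + Σ ν·ξ):
  Q: 421.1 − 2(147.8) = 125.5
  P: 0 + 1(147.8) − 1(71.38) = 76.43
  V: 0 + 2(71.38) = 142.8
Total out = 344.7 lbmol/h; y_P = 76.43 / 344.7 = 0.2217.

0.222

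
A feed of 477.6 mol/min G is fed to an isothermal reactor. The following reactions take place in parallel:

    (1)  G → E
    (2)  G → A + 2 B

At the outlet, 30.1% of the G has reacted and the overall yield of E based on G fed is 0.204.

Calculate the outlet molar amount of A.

Yield of E: 1ξ₁ / 477.6 = 0.204 → ξ₁ = 97.43 mol/min.
Conversion of G: 1ξ₁ + 1ξ₂ = 0.301 × 477.6 = 143.8 → ξ₂ = 46.33 mol/min.
Outlet amounts (n = n₀ + Σ ν·ξ):
  G: 477.6 − 1(97.43) − 1(46.33) = 333.8
  E: 0 + 1(97.43) = 97.43
  A: 0 + 1(46.33) = 46.33
  B: 0 + 2(46.33) = 92.65

46.3 mol/min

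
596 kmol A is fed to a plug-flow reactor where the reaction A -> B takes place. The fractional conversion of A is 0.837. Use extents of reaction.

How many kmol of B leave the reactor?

A reacted = 0.837 × 596 = 498.9 kmol; ν_A = −1, so ξ = 498.9/1 = 498.9 kmol.
Outlet amounts (n = n₀ + ν ξ):
  A: 596 − 1(498.9) = 97.15
  B: 0 + 1(498.9) = 498.9

499 kmol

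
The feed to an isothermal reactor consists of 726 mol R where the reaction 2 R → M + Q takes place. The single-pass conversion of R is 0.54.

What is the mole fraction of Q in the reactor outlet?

0.27

R reacted = 0.54 × 726 = 392 mol; ν_R = −2, so ξ = 392/2 = 196 mol.
Outlet amounts (n = n₀ + ν ξ):
  R: 726 − 2(196) = 334
  M: 0 + 1(196) = 196
  Q: 0 + 1(196) = 196
Total out = 726 mol; y_Q = 196 / 726 = 0.27.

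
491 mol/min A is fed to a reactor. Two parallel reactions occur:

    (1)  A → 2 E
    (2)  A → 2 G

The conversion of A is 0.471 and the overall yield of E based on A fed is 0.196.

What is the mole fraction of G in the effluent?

0.507

Yield of E: 2ξ₁ / 491 = 0.196 → ξ₁ = 48.12 mol/min.
Conversion of A: 1ξ₁ + 1ξ₂ = 0.471 × 491 = 231.3 → ξ₂ = 183.1 mol/min.
Outlet amounts (n = n₀ + Σ ν·ξ):
  A: 491 − 1(48.12) − 1(183.1) = 259.7
  E: 0 + 2(48.12) = 96.24
  G: 0 + 2(183.1) = 366.3
Total out = 722.3 mol/min; y_G = 366.3 / 722.3 = 0.5071.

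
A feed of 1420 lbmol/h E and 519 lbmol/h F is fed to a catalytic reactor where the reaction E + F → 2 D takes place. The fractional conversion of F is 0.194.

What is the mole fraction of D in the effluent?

F reacted = 0.194 × 519 = 100.7 lbmol/h; ν_F = −1, so ξ = 100.7/1 = 100.7 lbmol/h.
Outlet amounts (n = n₀ + ν ξ):
  E: 1420 − 1(100.7) = 1319
  F: 519 − 1(100.7) = 418.3
  D: 0 + 2(100.7) = 201.4
Total out = 1939 lbmol/h; y_D = 201.4 / 1939 = 0.1039.

0.104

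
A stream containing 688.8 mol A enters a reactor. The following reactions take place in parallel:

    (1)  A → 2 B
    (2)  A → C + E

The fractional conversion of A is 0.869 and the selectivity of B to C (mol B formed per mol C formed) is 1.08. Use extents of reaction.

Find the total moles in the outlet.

1290 mol

Conversion of A: A consumed = 0.869 × 688.8 = 598.6 mol = 1ξ₁ + 1ξ₂.
Selectivity: 2ξ₁ / (1ξ₂) = 1.08 → ξ₁ = 0.54 ξ₂.
Substitute: (1·0.54 + 1) ξ₂ = 598.6 → ξ₂ = 388.7 mol, ξ₁ = 209.9 mol.
Outlet amounts (n = n₀ + Σ ν·ξ):
  A: 688.8 − 1(209.9) − 1(388.7) = 90.23
  B: 0 + 2(209.9) = 419.8
  C: 0 + 1(388.7) = 388.7
  E: 0 + 1(388.7) = 388.7
Total out = 90.23 + 419.8 + 388.7 + 388.7 = 1287 mol.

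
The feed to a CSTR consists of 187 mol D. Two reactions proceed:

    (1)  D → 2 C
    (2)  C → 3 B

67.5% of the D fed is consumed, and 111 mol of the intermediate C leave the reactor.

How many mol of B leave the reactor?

Conversion of D: D consumed = 1ξ₁ = 0.675 × 187 → ξ₁ = 126.2 mol.
C balance: n_C = 0 + 2ξ₁ − 1ξ₂ = 111 → ξ₂ = (2·126.2 − 111)/1 = 141.5 mol.
Outlet amounts (n = n₀ + Σ ν·ξ):
  D: 187 − 1(126.2) = 60.77
  C: 0 + 2(126.2) − 1(141.5) = 111
  B: 0 + 3(141.5) = 424.4

424 mol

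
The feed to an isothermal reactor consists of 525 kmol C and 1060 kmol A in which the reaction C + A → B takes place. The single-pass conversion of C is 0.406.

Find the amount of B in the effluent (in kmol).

213 kmol

C reacted = 0.406 × 525 = 213.2 kmol; ν_C = −1, so ξ = 213.2/1 = 213.2 kmol.
Outlet amounts (n = n₀ + ν ξ):
  C: 525 − 1(213.2) = 311.9
  A: 1060 − 1(213.2) = 846.9
  B: 0 + 1(213.2) = 213.2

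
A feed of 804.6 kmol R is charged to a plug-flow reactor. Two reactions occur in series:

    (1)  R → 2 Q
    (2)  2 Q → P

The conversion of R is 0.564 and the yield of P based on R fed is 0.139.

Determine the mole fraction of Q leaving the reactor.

Conversion of R: R consumed = 1ξ₁ = 0.564 × 804.6 → ξ₁ = 453.8 kmol.
Yield of P: 1ξ₂ / 804.6 = 0.139 → ξ₂ = 111.8 kmol.
Outlet amounts (n = n₀ + Σ ν·ξ):
  R: 804.6 − 1(453.8) = 350.8
  Q: 0 + 2(453.8) − 2(111.8) = 683.9
  P: 0 + 1(111.8) = 111.8
Total out = 1147 kmol; y_Q = 683.9 / 1147 = 0.5965.

0.596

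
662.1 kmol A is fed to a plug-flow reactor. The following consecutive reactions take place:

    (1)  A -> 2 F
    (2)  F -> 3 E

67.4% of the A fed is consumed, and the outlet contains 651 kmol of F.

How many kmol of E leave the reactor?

Conversion of A: A consumed = 1ξ₁ = 0.674 × 662.1 → ξ₁ = 446.3 kmol.
F balance: n_F = 0 + 2ξ₁ − 1ξ₂ = 651 → ξ₂ = (2·446.3 − 651)/1 = 241.5 kmol.
Outlet amounts (n = n₀ + Σ ν·ξ):
  A: 662.1 − 1(446.3) = 215.8
  F: 0 + 2(446.3) − 1(241.5) = 651
  E: 0 + 3(241.5) = 724.5

725 kmol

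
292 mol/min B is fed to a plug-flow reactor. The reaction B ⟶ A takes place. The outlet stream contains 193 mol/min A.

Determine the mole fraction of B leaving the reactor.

For A: n = n₀ + 1ξ → 193 = 0 + 1ξ, giving ξ = 193 mol/min.
Outlet amounts (n = n₀ + ν ξ):
  B: 292 − 1(193) = 99
  A: 0 + 1(193) = 193
Total out = 292 mol/min; y_B = 99 / 292 = 0.339.

0.339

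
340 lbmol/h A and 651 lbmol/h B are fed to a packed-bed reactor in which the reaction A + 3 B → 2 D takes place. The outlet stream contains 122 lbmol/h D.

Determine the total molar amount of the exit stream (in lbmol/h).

869 lbmol/h

For D: n = n₀ + 2ξ → 122 = 0 + 2ξ, giving ξ = 61 lbmol/h.
Outlet amounts (n = n₀ + ν ξ):
  A: 340 − 1(61) = 279
  B: 651 − 3(61) = 468
  D: 0 + 2(61) = 122
Total out = 279 + 468 + 122 = 869 lbmol/h.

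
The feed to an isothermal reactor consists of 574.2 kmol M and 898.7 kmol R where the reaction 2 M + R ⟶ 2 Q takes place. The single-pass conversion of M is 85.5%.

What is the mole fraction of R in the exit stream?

M reacted = 0.855 × 574.2 = 490.9 kmol; ν_M = −2, so ξ = 490.9/2 = 245.5 kmol.
Outlet amounts (n = n₀ + ν ξ):
  M: 574.2 − 2(245.5) = 83.26
  R: 898.7 − 1(245.5) = 653.2
  Q: 0 + 2(245.5) = 490.9
Total out = 1227 kmol; y_R = 653.2 / 1227 = 0.5322.

0.532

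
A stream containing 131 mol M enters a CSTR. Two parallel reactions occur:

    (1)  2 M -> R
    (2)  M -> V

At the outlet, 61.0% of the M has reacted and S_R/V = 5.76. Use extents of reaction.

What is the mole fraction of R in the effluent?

Conversion of M: M consumed = 0.61 × 131 = 79.91 mol = 2ξ₁ + 1ξ₂.
Selectivity: 1ξ₁ / (1ξ₂) = 5.76 → ξ₁ = 5.76 ξ₂.
Substitute: (2·5.76 + 1) ξ₂ = 79.91 → ξ₂ = 6.383 mol, ξ₁ = 36.76 mol.
Outlet amounts (n = n₀ + Σ ν·ξ):
  M: 131 − 2(36.76) − 1(6.383) = 51.09
  R: 0 + 1(36.76) = 36.76
  V: 0 + 1(6.383) = 6.383
Total out = 94.24 mol; y_R = 36.76 / 94.24 = 0.3901.

0.39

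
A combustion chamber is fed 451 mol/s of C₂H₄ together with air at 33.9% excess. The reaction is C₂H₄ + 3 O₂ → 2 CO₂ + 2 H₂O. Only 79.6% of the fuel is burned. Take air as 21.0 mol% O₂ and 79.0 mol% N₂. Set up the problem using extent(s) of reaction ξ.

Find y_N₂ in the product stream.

0.751

Stoichiometric O₂ = 3 × 451 = 1353 mol/s; O₂ fed = 1353 × 1.339 = 1812 mol/s.
N₂ fed = 1812 × 79/21 = 6815 mol/s.
Fuel reacted = 0.796 × 451 → ξ = 359 mol/s.
Outlet (n = n₀ + ν ξ):
  C₂H₄: 451 − 1(359) = 92
  O₂: 1812 − 3(359) = 734.7
  N₂: 6815 (inert)
  CO₂: 0 + 2(359) = 718
  H₂O: 0 + 2(359) = 718
Total out = 9078 mol/s; y_N₂ = 6815 / 9078 = 0.7508.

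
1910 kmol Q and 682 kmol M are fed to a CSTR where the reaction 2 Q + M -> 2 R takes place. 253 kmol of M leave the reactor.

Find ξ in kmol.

ξ = 429 kmol

For M: n = n₀ − 1ξ → 253 = 682 − 1ξ, giving ξ = 429 kmol.
Outlet amounts (n = n₀ + ν ξ):
  Q: 1910 − 2(429) = 1052
  M: 682 − 1(429) = 253
  R: 0 + 2(429) = 858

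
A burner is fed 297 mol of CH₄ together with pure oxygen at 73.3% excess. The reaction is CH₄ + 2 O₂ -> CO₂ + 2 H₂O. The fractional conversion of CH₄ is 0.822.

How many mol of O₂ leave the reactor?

Stoichiometric O₂ = 2 × 297 = 594 mol; O₂ fed = 594 × 1.733 = 1029 mol.
Fuel reacted = 0.822 × 297 → ξ = 244.1 mol.
Outlet (n = n₀ + ν ξ):
  CH₄: 297 − 1(244.1) = 52.87
  O₂: 1029 − 2(244.1) = 541.1
  CO₂: 0 + 1(244.1) = 244.1
  H₂O: 0 + 2(244.1) = 488.3

541 mol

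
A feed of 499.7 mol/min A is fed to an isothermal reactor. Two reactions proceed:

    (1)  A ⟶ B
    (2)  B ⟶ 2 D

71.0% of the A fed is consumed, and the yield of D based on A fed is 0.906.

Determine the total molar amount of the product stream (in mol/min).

726 mol/min

Conversion of A: A consumed = 1ξ₁ = 0.71 × 499.7 → ξ₁ = 354.8 mol/min.
Yield of D: 2ξ₂ / 499.7 = 0.906 → ξ₂ = 226.4 mol/min.
Outlet amounts (n = n₀ + Σ ν·ξ):
  A: 499.7 − 1(354.8) = 144.9
  B: 0 + 1(354.8) − 1(226.4) = 128.4
  D: 0 + 2(226.4) = 452.7
Total out = 144.9 + 128.4 + 452.7 = 726.1 mol/min.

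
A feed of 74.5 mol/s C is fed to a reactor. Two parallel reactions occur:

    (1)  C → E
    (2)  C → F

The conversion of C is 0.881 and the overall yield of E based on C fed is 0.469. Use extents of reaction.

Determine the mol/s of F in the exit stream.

Yield of E: 1ξ₁ / 74.5 = 0.469 → ξ₁ = 34.94 mol/s.
Conversion of C: 1ξ₁ + 1ξ₂ = 0.881 × 74.5 = 65.63 → ξ₂ = 30.69 mol/s.
Outlet amounts (n = n₀ + Σ ν·ξ):
  C: 74.5 − 1(34.94) − 1(30.69) = 8.865
  E: 0 + 1(34.94) = 34.94
  F: 0 + 1(30.69) = 30.69

30.7 mol/s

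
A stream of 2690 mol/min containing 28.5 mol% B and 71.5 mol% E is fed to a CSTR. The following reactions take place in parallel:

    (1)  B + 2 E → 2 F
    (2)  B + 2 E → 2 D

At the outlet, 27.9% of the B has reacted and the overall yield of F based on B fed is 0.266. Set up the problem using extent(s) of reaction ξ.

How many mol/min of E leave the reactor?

1500 mol/min

Yield of F: 2ξ₁ / 766.6 = 0.266 → ξ₁ = 102 mol/min.
Conversion of B: 1ξ₁ + 1ξ₂ = 0.279 × 766.6 = 213.9 → ξ₂ = 111.9 mol/min.
Outlet amounts (n = n₀ + Σ ν·ξ):
  B: 766.6 − 1(102) − 1(111.9) = 552.8
  E: 1923 − 2(102) − 2(111.9) = 1496
  F: 0 + 2(102) = 203.9
  D: 0 + 2(111.9) = 223.9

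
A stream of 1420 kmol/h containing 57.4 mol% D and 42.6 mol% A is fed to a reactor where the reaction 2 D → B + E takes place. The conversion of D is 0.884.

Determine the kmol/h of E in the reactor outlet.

360 kmol/h

D reacted = 0.884 × 815.1 = 720.5 kmol/h; ν_D = −2, so ξ = 720.5/2 = 360.3 kmol/h.
Outlet amounts (n = n₀ + ν ξ):
  D: 815.1 − 2(360.3) = 94.55
  B: 0 + 1(360.3) = 360.3
  E: 0 + 1(360.3) = 360.3
  A: 604.9 (inert)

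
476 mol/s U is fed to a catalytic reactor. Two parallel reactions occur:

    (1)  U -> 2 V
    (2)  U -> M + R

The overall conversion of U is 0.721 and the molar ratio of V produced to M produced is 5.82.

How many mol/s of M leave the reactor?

87.8 mol/s

Conversion of U: U consumed = 0.721 × 476 = 343.2 mol/s = 1ξ₁ + 1ξ₂.
Selectivity: 2ξ₁ / (1ξ₂) = 5.82 → ξ₁ = 2.91 ξ₂.
Substitute: (1·2.91 + 1) ξ₂ = 343.2 → ξ₂ = 87.77 mol/s, ξ₁ = 255.4 mol/s.
Outlet amounts (n = n₀ + Σ ν·ξ):
  U: 476 − 1(255.4) − 1(87.77) = 132.8
  V: 0 + 2(255.4) = 510.8
  M: 0 + 1(87.77) = 87.77
  R: 0 + 1(87.77) = 87.77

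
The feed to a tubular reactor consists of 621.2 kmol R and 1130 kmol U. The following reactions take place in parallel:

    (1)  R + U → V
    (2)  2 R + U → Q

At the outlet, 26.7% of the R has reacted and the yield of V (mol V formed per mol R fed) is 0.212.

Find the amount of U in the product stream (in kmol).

Yield of V: 1ξ₁ / 621.2 = 0.212 → ξ₁ = 131.7 kmol.
Conversion of R: 1ξ₁ + 2ξ₂ = 0.267 × 621.2 = 165.9 → ξ₂ = 17.08 kmol.
Outlet amounts (n = n₀ + Σ ν·ξ):
  R: 621.2 − 1(131.7) − 2(17.08) = 455.3
  U: 1130 − 1(131.7) − 1(17.08) = 981.2
  V: 0 + 1(131.7) = 131.7
  Q: 0 + 1(17.08) = 17.08

981 kmol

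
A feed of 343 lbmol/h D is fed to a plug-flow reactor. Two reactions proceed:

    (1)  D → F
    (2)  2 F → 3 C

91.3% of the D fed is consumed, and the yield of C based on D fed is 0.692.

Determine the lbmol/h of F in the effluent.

155 lbmol/h

Conversion of D: D consumed = 1ξ₁ = 0.913 × 343 → ξ₁ = 313.2 lbmol/h.
Yield of C: 3ξ₂ / 343 = 0.692 → ξ₂ = 79.12 lbmol/h.
Outlet amounts (n = n₀ + Σ ν·ξ):
  D: 343 − 1(313.2) = 29.84
  F: 0 + 1(313.2) − 2(79.12) = 154.9
  C: 0 + 3(79.12) = 237.4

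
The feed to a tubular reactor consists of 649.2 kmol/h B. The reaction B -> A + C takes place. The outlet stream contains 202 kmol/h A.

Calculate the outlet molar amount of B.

For A: n = n₀ + 1ξ → 202 = 0 + 1ξ, giving ξ = 202 kmol/h.
Outlet amounts (n = n₀ + ν ξ):
  B: 649.2 − 1(202) = 447.2
  A: 0 + 1(202) = 202
  C: 0 + 1(202) = 202

447 kmol/h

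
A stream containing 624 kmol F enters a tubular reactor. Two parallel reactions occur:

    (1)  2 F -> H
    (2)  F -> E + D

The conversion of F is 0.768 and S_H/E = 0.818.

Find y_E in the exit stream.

0.277

Conversion of F: F consumed = 0.768 × 624 = 479.2 kmol = 2ξ₁ + 1ξ₂.
Selectivity: 1ξ₁ / (1ξ₂) = 0.818 → ξ₁ = 0.818 ξ₂.
Substitute: (2·0.818 + 1) ξ₂ = 479.2 → ξ₂ = 181.8 kmol, ξ₁ = 148.7 kmol.
Outlet amounts (n = n₀ + Σ ν·ξ):
  F: 624 − 2(148.7) − 1(181.8) = 144.8
  H: 0 + 1(148.7) = 148.7
  E: 0 + 1(181.8) = 181.8
  D: 0 + 1(181.8) = 181.8
Total out = 657.1 kmol; y_E = 181.8 / 657.1 = 0.2767.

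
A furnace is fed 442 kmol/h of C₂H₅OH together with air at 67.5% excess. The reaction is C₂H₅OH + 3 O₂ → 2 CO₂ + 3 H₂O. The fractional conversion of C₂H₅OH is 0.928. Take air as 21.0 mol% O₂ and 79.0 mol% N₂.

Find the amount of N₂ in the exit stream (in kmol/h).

Stoichiometric O₂ = 3 × 442 = 1326 kmol/h; O₂ fed = 1326 × 1.675 = 2221 kmol/h.
N₂ fed = 2221 × 79/21 = 8355 kmol/h.
Fuel reacted = 0.928 × 442 → ξ = 410.2 kmol/h.
Outlet (n = n₀ + ν ξ):
  C₂H₅OH: 442 − 1(410.2) = 31.82
  O₂: 2221 − 3(410.2) = 990.5
  N₂: 8355 (inert)
  CO₂: 0 + 2(410.2) = 820.4
  H₂O: 0 + 3(410.2) = 1231

8360 kmol/h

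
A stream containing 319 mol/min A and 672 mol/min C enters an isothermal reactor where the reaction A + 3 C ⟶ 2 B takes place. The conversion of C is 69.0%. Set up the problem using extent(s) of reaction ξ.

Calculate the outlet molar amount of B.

309 mol/min

C reacted = 0.69 × 672 = 463.7 mol/min; ν_C = −3, so ξ = 463.7/3 = 154.6 mol/min.
Outlet amounts (n = n₀ + ν ξ):
  A: 319 − 1(154.6) = 164.4
  C: 672 − 3(154.6) = 208.3
  B: 0 + 2(154.6) = 309.1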